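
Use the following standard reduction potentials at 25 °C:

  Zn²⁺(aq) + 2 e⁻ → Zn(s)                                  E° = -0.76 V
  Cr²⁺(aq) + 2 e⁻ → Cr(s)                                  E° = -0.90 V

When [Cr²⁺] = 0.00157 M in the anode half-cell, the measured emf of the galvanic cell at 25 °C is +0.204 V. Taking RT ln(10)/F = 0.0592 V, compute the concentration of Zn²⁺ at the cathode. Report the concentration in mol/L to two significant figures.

Zn²⁺/Zn is the cathode, Cr²⁺/Cr the anode: E°cell = +0.14 V, n = 2.
Overall reaction: Zn²⁺(aq) + Cr(s) → Zn(s) + Cr²⁺(aq); Q = [Cr²⁺]^1/[Zn²⁺]^1.
From E = E° − (0.0592/n) log Q: log Q = (E° − E)·n/0.0592 = (+0.14 − (+0.204))·2/0.0592 = -2.1622.
So 1·log[Zn²⁺] = 1·log(0.00157) − log Q = -2.8041 − (-2.1622) = -0.6419; [Zn²⁺] = 10^(-0.6419) ≈ 0.23 M.

0.23 M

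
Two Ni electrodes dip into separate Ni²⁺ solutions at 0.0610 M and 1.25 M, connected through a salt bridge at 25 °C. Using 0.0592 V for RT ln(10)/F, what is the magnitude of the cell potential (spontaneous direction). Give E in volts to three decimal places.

For a concentration cell E°cell = 0. The 1.25 M side is the cathode (reduction is favoured where [Ni²⁺] is higher).
With n = 2, E = −(0.0592/2) log([Ni²⁺]ₐₙ/[Ni²⁺]꜀ₐₜ) = −(0.0592/2) log(0.061/1.25) = −(0.0592/2)(-1.312) = +0.039 V.

+0.039 V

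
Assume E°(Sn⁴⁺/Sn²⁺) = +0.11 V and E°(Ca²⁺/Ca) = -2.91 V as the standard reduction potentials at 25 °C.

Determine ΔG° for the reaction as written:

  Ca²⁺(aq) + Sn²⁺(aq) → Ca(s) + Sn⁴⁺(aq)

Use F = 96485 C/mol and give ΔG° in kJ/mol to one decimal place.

As written, Ca²⁺/Ca is reduced (cathode) and Sn⁴⁺/Sn²⁺ is oxidised (anode), so E°cell = (-2.91) − (+0.11) = -3.02 V.
Balancing electrons gives n = 2.
ΔG° = −nFE° = −(2)(96485)(-3.02) = 582,769 J = +582.8 kJ/mol.

+582.8 kJ/mol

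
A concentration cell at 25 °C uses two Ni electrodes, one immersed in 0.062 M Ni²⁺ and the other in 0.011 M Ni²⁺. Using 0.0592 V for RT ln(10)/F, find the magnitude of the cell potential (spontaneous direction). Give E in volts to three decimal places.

+0.022 V

For a concentration cell E°cell = 0. The 0.062 M side is the cathode (reduction is favoured where [Ni²⁺] is higher).
With n = 2, E = −(0.0592/2) log([Ni²⁺]ₐₙ/[Ni²⁺]꜀ₐₜ) = −(0.0592/2) log(0.011/0.062) = −(0.0592/2)(-0.751) = +0.022 V.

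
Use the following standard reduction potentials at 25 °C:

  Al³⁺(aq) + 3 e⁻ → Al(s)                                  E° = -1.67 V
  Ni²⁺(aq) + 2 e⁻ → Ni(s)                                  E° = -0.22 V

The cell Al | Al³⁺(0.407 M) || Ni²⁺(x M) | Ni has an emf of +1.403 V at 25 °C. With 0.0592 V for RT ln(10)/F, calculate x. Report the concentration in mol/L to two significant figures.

0.014 M

Ni²⁺/Ni is the cathode, Al³⁺/Al the anode: E°cell = +1.45 V, n = 6.
Overall reaction: 3 Ni²⁺(aq) + 2 Al(s) → 3 Ni(s) + 2 Al³⁺(aq); Q = [Al³⁺]^2/[Ni²⁺]^3.
From E = E° − (0.0592/n) log Q: log Q = (E° − E)·n/0.0592 = (+1.45 − (+1.403))·6/0.0592 = 4.7635.
So 3·log[Ni²⁺] = 2·log(0.407) − log Q = -0.7808 − (4.7635) = -5.5443; log[Ni²⁺] = -5.5443 / 3 = -1.8481; [Ni²⁺] = 10^(-1.8481) ≈ 0.014 M.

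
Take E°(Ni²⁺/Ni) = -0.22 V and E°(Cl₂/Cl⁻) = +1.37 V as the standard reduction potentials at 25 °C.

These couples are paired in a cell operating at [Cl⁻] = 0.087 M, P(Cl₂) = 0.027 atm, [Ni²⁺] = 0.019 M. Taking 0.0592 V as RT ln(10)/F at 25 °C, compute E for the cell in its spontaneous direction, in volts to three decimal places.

+1.657 V

Cl₂/Cl⁻ is the cathode (higher E°), Ni²⁺/Ni the anode: E°cell = +1.37 − (-0.22) = +1.59 V, n = 2.
Overall: Cl₂(g) + Ni(s) → 2 Cl⁻(aq) + Ni²⁺(aq)
Q = [Cl⁻]^2·[Ni²⁺] / (P(Cl₂)); log Q = -2.274.
E = E° − (0.0592/n) log Q = +1.59 − (0.0592/2)(-2.274) = +1.657 V.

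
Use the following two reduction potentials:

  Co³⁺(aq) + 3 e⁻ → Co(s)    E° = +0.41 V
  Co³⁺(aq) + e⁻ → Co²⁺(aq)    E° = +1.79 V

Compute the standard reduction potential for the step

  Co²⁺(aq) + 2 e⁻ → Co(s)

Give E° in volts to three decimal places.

Sequential free energies add, so n₃E°₃ = n₁E°₁ + n₂E°₂.
With n₃ = 3, and the known step contributing 1×(+1.79) V, the unknown satisfies 2·E° = 3×(+0.41) − 1×(+1.79) = -0.560.
E° = -0.560 / 2 = -0.280 V.

-0.280 V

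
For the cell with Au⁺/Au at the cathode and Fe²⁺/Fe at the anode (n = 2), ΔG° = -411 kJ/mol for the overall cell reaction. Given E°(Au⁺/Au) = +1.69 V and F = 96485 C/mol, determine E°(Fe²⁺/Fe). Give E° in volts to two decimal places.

E°cell = −ΔG°/(nF) = −(-411×10³)/((2)(96485)) = +2.130 V.
Since Au⁺/Au is the cathode and Fe²⁺/Fe the anode, E°cell = E°(Au⁺/Au) − E°(Fe²⁺/Fe).
So E°(Fe²⁺/Fe) = E°(Au⁺/Au) − E°cell = (+1.69) − (+2.130) = -0.44 V.

-0.44 V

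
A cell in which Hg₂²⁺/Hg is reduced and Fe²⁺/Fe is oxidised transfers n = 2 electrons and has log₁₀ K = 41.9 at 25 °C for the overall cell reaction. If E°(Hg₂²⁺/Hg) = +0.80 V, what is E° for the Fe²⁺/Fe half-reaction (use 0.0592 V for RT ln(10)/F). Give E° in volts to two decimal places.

-0.44 V

E°cell = (0.0592/n)·log K = (0.0592/2)(41.9) = +1.240 V.
Since Hg₂²⁺/Hg is the cathode and Fe²⁺/Fe the anode, E°cell = E°(Hg₂²⁺/Hg) − E°(Fe²⁺/Fe).
So E°(Fe²⁺/Fe) = E°(Hg₂²⁺/Hg) − E°cell = (+0.80) − (+1.240) = -0.44 V.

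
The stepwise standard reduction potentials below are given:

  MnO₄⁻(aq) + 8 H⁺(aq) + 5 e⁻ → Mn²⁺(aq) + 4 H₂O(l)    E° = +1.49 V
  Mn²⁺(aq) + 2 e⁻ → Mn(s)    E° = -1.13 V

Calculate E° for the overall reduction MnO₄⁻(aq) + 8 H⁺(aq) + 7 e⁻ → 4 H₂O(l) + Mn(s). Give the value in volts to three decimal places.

+0.741 V

Since ΔG° = −nFE° is additive over sequential reductions, n₃E°₃ = n₁E°₁ + n₂E°₂.
E°₃ = (5×+1.49 + 2×-1.13) / 7 = (+5.190) / 7 = +0.741 V.
E° values themselves are not directly additive — weighting by electron count is essential.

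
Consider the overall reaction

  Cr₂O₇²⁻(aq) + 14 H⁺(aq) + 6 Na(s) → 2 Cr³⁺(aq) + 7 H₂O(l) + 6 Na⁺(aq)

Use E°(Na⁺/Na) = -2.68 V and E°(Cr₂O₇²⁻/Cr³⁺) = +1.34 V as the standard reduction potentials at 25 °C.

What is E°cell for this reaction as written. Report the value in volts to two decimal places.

+4.02 V

The Cr₂O₇²⁻/Cr³⁺ couple has the higher reduction potential, so it is the cathode; Na⁺/Na is oxidised at the anode.
E°cell = E°(cathode) − E°(anode) = (+1.34) − (-2.68) = +4.02 V.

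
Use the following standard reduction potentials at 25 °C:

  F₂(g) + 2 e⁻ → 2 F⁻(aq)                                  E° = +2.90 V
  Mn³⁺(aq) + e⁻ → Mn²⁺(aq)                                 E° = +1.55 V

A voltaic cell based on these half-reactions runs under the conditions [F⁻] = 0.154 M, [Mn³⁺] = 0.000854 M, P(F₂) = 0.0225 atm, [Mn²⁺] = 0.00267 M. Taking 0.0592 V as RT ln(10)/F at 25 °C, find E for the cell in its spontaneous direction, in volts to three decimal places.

+1.379 V

F₂/F⁻ is the cathode (higher E°), Mn³⁺/Mn²⁺ the anode: E°cell = +2.90 − (+1.55) = +1.35 V, n = 2.
Overall: F₂(g) + 2 Mn²⁺(aq) → 2 F⁻(aq) + 2 Mn³⁺(aq)
Q = [F⁻]^2·[Mn³⁺]^2 / (P(F₂)·[Mn²⁺]^2); log Q = -0.967.
E = E° − (0.0592/n) log Q = +1.35 − (0.0592/2)(-0.967) = +1.379 V.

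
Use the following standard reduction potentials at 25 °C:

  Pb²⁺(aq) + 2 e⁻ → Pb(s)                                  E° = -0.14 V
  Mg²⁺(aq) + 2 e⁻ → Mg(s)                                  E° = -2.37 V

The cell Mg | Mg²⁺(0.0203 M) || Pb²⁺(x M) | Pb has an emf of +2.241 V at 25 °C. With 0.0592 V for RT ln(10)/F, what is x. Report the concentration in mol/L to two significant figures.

Pb²⁺/Pb is the cathode, Mg²⁺/Mg the anode: E°cell = +2.23 V, n = 2.
Overall reaction: Pb²⁺(aq) + Mg(s) → Pb(s) + Mg²⁺(aq); Q = [Mg²⁺]^1/[Pb²⁺]^1.
From E = E° − (0.0592/n) log Q: log Q = (E° − E)·n/0.0592 = (+2.23 − (+2.241))·2/0.0592 = -0.3716.
So 1·log[Pb²⁺] = 1·log(0.0203) − log Q = -1.6925 − (-0.3716) = -1.3209; [Pb²⁺] = 10^(-1.3209) ≈ 0.048 M.

0.048 M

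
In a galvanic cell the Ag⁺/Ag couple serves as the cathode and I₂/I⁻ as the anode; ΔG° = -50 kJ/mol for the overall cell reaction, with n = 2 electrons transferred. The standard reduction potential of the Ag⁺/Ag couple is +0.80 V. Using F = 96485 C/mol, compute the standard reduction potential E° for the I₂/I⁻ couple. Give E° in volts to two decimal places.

E°cell = −ΔG°/(nF) = −(-50×10³)/((2)(96485)) = +0.259 V.
Since Ag⁺/Ag is the cathode and I₂/I⁻ the anode, E°cell = E°(Ag⁺/Ag) − E°(I₂/I⁻).
So E°(I₂/I⁻) = E°(Ag⁺/Ag) − E°cell = (+0.80) − (+0.259) = +0.54 V.

+0.54 V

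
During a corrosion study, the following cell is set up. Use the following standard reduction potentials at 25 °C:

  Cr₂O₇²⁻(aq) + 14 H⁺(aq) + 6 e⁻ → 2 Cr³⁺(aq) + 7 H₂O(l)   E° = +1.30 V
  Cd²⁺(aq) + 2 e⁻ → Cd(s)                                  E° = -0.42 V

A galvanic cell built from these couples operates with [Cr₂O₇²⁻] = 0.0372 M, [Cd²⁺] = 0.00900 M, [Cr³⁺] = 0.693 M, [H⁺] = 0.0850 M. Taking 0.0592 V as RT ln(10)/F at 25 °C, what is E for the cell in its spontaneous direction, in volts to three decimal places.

Cr₂O₇²⁻/Cr³⁺ is the cathode (higher E°), Cd²⁺/Cd the anode: E°cell = +1.30 − (-0.42) = +1.72 V, n = 6.
Overall: Cr₂O₇²⁻(aq) + 14 H⁺(aq) + 3 Cd(s) → 2 Cr³⁺(aq) + 7 H₂O(l) + 3 Cd²⁺(aq)
Q = [Cr³⁺]^2·[Cd²⁺]^3 / ([Cr₂O₇²⁻]·[H⁺]^14); log Q = 9.962.
E = E° − (0.0592/n) log Q = +1.72 − (0.0592/6)(9.962) = +1.622 V.

+1.622 V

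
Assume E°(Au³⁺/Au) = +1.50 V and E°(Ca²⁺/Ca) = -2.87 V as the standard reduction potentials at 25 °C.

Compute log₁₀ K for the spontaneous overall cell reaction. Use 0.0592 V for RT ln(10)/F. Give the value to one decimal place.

Cathode: Au³⁺/Au; anode: Ca²⁺/Ca. E°cell = +4.37 V, n = 6.
log K = nE°cell / 0.0592 = (6)(+4.37) / 0.0592 = 442.9.

442.9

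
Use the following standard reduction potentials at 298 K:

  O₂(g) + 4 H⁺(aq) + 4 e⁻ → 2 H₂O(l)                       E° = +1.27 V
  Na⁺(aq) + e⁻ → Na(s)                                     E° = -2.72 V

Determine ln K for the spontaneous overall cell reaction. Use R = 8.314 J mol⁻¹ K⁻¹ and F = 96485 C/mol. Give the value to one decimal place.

621.5

Cathode: O₂/H₂O; anode: Na⁺/Na. E°cell = (+1.27) − (-2.72) = +3.99 V, with n = 4.
ΔG° = −nFE° = −RT ln K, so ln K = nFE°/(RT) = (4)(96485)(+3.99) / ((8.314)(298)) = 621.536.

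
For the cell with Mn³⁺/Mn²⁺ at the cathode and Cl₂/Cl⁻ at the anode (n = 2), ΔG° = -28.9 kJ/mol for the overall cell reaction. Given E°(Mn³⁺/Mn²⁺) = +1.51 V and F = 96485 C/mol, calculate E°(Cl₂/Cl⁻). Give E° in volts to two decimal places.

E°cell = −ΔG°/(nF) = −(-28.9×10³)/((2)(96485)) = +0.150 V.
Since Mn³⁺/Mn²⁺ is the cathode and Cl₂/Cl⁻ the anode, E°cell = E°(Mn³⁺/Mn²⁺) − E°(Cl₂/Cl⁻).
So E°(Cl₂/Cl⁻) = E°(Mn³⁺/Mn²⁺) − E°cell = (+1.51) − (+0.150) = +1.36 V.

+1.36 V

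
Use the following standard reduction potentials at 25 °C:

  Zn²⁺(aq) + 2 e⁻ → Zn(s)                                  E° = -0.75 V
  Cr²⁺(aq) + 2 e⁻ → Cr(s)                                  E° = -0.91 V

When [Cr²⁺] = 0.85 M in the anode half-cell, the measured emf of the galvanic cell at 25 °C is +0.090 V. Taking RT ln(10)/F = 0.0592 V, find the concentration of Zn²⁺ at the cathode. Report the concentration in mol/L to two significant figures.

0.0037 M

Zn²⁺/Zn is the cathode, Cr²⁺/Cr the anode: E°cell = +0.16 V, n = 2.
Overall reaction: Zn²⁺(aq) + Cr(s) → Zn(s) + Cr²⁺(aq); Q = [Cr²⁺]^1/[Zn²⁺]^1.
From E = E° − (0.0592/n) log Q: log Q = (E° − E)·n/0.0592 = (+0.16 − (+0.090))·2/0.0592 = 2.3649.
So 1·log[Zn²⁺] = 1·log(0.85) − log Q = -0.0706 − (2.3649) = -2.4355; [Zn²⁺] = 10^(-2.4355) ≈ 0.0037 M.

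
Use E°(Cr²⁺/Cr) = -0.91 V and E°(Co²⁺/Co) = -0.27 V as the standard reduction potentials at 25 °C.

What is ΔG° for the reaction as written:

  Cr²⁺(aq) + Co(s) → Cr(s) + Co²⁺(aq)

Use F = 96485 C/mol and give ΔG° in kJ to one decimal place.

+123.5 kJ

As written, Cr²⁺/Cr is reduced (cathode) and Co²⁺/Co is oxidised (anode), so E°cell = (-0.91) − (-0.27) = -0.64 V.
Balancing electrons gives n = 2.
ΔG° = −nFE° = −(2)(96485)(-0.64) = 123,501 J = +123.5 kJ.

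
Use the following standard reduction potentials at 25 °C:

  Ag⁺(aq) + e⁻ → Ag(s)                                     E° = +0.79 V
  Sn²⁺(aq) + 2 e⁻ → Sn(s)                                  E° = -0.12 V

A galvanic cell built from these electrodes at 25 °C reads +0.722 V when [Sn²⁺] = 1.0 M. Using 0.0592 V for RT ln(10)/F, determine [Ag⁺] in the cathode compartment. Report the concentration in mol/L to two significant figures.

Ag⁺/Ag is the cathode, Sn²⁺/Sn the anode: E°cell = +0.91 V, n = 2.
Overall reaction: 2 Ag⁺(aq) + Sn(s) → 2 Ag(s) + Sn²⁺(aq); Q = [Sn²⁺]^1/[Ag⁺]^2.
From E = E° − (0.0592/n) log Q: log Q = (E° − E)·n/0.0592 = (+0.91 − (+0.722))·2/0.0592 = 6.3514.
So 2·log[Ag⁺] = 1·log(1) − log Q = 0.0000 − (6.3514) = -6.3514; log[Ag⁺] = -6.3514 / 2 = -3.1757; [Ag⁺] = 10^(-3.1757) ≈ 0.00067 M.

0.00067 M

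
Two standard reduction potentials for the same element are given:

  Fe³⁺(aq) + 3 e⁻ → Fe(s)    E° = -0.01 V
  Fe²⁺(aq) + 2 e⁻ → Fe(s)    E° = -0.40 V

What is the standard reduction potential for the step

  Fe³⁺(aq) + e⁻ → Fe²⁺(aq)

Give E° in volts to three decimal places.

Sequential free energies add, so n₃E°₃ = n₁E°₁ + n₂E°₂.
With n₃ = 3, and the known step contributing 2×(-0.40) V, the unknown satisfies 1·E° = 3×(-0.01) − 2×(-0.40) = +0.770.
E° = +0.770 / 1 = +0.770 V.

+0.770 V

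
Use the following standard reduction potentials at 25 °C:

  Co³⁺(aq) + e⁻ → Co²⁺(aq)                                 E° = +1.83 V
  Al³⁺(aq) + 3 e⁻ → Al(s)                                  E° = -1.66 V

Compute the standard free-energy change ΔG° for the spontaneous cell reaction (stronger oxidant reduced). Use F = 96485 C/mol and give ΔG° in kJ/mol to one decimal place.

-1010.2 kJ/mol

Co³⁺/Co²⁺ (E° = +1.83 V) is the cathode; Al³⁺/Al (E° = -1.66 V) is the anode, so E°cell = +3.49 V.
Balancing electrons gives n = 3 (lcm of 1 and 3).
ΔG° = −nFE° = −(3)(96485)(+3.49) = -1,010,198 J = -1010.2 kJ/mol.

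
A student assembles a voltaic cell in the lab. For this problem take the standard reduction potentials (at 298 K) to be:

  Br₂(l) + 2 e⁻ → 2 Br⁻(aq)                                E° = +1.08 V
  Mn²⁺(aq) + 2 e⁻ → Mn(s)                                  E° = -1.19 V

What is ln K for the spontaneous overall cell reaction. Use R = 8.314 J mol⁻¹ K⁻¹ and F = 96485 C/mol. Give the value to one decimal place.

176.8

Cathode: Br₂/Br⁻; anode: Mn²⁺/Mn. E°cell = (+1.08) − (-1.19) = +2.27 V, with n = 2.
ΔG° = −nFE° = −RT ln K, so ln K = nFE°/(RT) = (2)(96485)(+2.27) / ((8.314)(298)) = 176.803.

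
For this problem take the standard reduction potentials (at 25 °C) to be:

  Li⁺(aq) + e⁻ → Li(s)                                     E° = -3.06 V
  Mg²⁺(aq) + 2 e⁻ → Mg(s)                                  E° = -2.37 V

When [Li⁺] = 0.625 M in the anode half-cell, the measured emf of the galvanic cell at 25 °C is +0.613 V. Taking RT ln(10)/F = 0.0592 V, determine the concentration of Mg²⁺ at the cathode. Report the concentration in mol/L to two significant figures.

0.00098 M

Mg²⁺/Mg is the cathode, Li⁺/Li the anode: E°cell = +0.69 V, n = 2.
Overall reaction: Mg²⁺(aq) + 2 Li(s) → Mg(s) + 2 Li⁺(aq); Q = [Li⁺]^2/[Mg²⁺]^1.
From E = E° − (0.0592/n) log Q: log Q = (E° − E)·n/0.0592 = (+0.69 − (+0.613))·2/0.0592 = 2.6014.
So 1·log[Mg²⁺] = 2·log(0.625) − log Q = -0.4082 − (2.6014) = -3.0096; [Mg²⁺] = 10^(-3.0096) ≈ 0.00098 M.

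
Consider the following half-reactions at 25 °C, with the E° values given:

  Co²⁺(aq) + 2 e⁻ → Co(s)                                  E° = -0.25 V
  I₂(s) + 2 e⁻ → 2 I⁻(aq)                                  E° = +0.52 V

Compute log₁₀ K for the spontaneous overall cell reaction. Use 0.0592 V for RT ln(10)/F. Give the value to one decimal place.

26.0

Cathode: I₂/I⁻; anode: Co²⁺/Co. E°cell = +0.77 V, n = 2.
log K = nE°cell / 0.0592 = (2)(+0.77) / 0.0592 = 26.0.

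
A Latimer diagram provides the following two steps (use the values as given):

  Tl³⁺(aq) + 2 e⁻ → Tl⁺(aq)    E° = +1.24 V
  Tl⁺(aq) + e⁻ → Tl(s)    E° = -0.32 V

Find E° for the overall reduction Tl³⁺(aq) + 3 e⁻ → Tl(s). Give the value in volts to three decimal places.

Adding the free-energy changes (−nFE°) of the two steps gives −n₃FE°₃ = −n₁FE°₁ − n₂FE°₂.
E°₃ = (2×+1.24 + 1×-0.32) / 3 = (+2.160) / 3 = +0.720 V.

+0.720 V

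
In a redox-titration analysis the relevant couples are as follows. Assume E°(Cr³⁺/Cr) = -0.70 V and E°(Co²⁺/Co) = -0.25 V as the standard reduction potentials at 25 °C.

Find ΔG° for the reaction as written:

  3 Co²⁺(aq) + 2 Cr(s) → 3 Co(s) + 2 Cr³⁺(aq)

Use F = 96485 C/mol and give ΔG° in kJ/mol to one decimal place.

As written, Co²⁺/Co is reduced (cathode) and Cr³⁺/Cr is oxidised (anode), so E°cell = (-0.25) − (-0.70) = +0.45 V.
Balancing electrons gives n = 6.
ΔG° = −nFE° = −(6)(96485)(+0.45) = -260,510 J = -260.5 kJ/mol.

-260.5 kJ/mol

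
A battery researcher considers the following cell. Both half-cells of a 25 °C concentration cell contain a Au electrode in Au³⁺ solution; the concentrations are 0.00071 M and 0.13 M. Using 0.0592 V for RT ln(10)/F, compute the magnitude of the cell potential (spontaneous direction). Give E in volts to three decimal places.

+0.045 V

For a concentration cell E°cell = 0. The 0.13 M side is the cathode (reduction is favoured where [Au³⁺] is higher).
With n = 3, E = −(0.0592/3) log([Au³⁺]ₐₙ/[Au³⁺]꜀ₐₜ) = −(0.0592/3) log(0.00071/0.13) = −(0.0592/3)(-2.263) = +0.045 V.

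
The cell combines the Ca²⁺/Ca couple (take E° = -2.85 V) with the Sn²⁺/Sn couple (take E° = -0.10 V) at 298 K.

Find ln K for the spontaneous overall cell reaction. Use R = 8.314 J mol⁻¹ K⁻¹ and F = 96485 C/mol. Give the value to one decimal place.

214.2

Cathode: Sn²⁺/Sn; anode: Ca²⁺/Ca. E°cell = (-0.10) − (-2.85) = +2.75 V, with n = 2.
ΔG° = −nFE° = −RT ln K, so ln K = nFE°/(RT) = (2)(96485)(+2.75) / ((8.314)(298)) = 214.189.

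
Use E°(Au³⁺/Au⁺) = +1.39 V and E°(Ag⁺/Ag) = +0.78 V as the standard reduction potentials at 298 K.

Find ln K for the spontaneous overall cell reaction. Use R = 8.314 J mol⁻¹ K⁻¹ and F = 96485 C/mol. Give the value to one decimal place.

Cathode: Au³⁺/Au⁺; anode: Ag⁺/Ag. E°cell = (+1.39) − (+0.78) = +0.61 V, with n = 2.
ΔG° = −nFE° = −RT ln K, so ln K = nFE°/(RT) = (2)(96485)(+0.61) / ((8.314)(298)) = 47.511.

47.5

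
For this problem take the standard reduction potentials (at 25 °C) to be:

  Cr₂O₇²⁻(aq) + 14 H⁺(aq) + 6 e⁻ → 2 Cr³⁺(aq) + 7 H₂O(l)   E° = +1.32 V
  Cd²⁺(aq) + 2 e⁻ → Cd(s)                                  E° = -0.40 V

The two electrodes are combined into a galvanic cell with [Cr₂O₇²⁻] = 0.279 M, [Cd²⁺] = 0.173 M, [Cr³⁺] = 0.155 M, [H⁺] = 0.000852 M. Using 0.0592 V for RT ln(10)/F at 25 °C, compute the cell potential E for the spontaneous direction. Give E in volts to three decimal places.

+1.329 V

Cr₂O₇²⁻/Cr³⁺ is the cathode (higher E°), Cd²⁺/Cd the anode: E°cell = +1.32 − (-0.40) = +1.72 V, n = 6.
Overall: Cr₂O₇²⁻(aq) + 14 H⁺(aq) + 3 Cd(s) → 2 Cr³⁺(aq) + 7 H₂O(l) + 3 Cd²⁺(aq)
Q = [Cr³⁺]^2·[Cd²⁺]^3 / ([Cr₂O₇²⁻]·[H⁺]^14); log Q = 39.623.
E = E° − (0.0592/n) log Q = +1.72 − (0.0592/6)(39.623) = +1.329 V.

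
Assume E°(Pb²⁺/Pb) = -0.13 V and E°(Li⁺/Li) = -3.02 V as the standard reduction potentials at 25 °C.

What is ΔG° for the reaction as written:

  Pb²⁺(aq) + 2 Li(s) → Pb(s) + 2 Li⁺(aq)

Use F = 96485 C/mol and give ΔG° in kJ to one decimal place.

-557.7 kJ

As written, Pb²⁺/Pb is reduced (cathode) and Li⁺/Li is oxidised (anode), so E°cell = (-0.13) − (-3.02) = +2.89 V.
Balancing electrons gives n = 2.
ΔG° = −nFE° = −(2)(96485)(+2.89) = -557,683 J = -557.7 kJ.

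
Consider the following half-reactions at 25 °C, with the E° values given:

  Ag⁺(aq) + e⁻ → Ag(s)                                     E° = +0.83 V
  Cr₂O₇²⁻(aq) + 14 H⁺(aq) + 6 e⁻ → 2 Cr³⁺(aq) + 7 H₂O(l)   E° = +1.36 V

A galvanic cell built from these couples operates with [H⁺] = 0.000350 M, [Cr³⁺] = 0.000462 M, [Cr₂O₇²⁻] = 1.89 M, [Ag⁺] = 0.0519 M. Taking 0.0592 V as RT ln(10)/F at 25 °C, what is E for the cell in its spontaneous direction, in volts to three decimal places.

Cr₂O₇²⁻/Cr³⁺ is the cathode (higher E°), Ag⁺/Ag the anode: E°cell = +1.36 − (+0.83) = +0.53 V, n = 6.
Overall: Cr₂O₇²⁻(aq) + 14 H⁺(aq) + 6 Ag(s) → 2 Cr³⁺(aq) + 7 H₂O(l) + 6 Ag⁺(aq)
Q = [Cr³⁺]^2·[Ag⁺]^6 / ([Cr₂O₇²⁻]·[H⁺]^14); log Q = 33.727.
E = E° − (0.0592/n) log Q = +0.53 − (0.0592/6)(33.727) = +0.197 V.

+0.197 V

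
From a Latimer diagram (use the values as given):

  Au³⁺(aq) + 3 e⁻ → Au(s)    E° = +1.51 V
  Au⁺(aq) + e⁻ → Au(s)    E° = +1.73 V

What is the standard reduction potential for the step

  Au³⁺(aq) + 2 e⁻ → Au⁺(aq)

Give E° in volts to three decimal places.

Sequential free energies add, so n₃E°₃ = n₁E°₁ + n₂E°₂.
With n₃ = 3, and the known step contributing 1×(+1.73) V, the unknown satisfies 2·E° = 3×(+1.51) − 1×(+1.73) = +2.800.
E° = +2.800 / 2 = +1.400 V.

+1.400 V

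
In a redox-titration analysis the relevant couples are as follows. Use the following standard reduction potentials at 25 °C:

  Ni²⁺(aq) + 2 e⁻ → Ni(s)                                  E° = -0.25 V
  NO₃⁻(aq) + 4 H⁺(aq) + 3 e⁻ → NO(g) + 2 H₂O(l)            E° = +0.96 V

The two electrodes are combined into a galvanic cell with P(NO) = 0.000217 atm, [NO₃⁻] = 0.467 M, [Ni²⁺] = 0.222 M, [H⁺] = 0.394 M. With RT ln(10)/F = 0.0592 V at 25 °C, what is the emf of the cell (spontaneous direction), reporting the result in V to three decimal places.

NO₃⁻/NO is the cathode (higher E°), Ni²⁺/Ni the anode: E°cell = +0.96 − (-0.25) = +1.21 V, n = 6.
Overall: 2 NO₃⁻(aq) + 8 H⁺(aq) + 3 Ni(s) → 2 NO(g) + 4 H₂O(l) + 3 Ni²⁺(aq)
Q = P(NO)^2·[Ni²⁺]^3 / ([NO₃⁻]^2·[H⁺]^8); log Q = -5.391.
E = E° − (0.0592/n) log Q = +1.21 − (0.0592/6)(-5.391) = +1.263 V.

+1.263 V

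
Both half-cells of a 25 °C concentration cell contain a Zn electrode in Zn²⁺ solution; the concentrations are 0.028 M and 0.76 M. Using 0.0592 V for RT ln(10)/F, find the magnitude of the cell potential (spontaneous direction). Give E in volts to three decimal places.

+0.042 V

For a concentration cell E°cell = 0. The 0.76 M side is the cathode (reduction is favoured where [Zn²⁺] is higher).
With n = 2, E = −(0.0592/2) log([Zn²⁺]ₐₙ/[Zn²⁺]꜀ₐₜ) = −(0.0592/2) log(0.028/0.76) = −(0.0592/2)(-1.434) = +0.042 V.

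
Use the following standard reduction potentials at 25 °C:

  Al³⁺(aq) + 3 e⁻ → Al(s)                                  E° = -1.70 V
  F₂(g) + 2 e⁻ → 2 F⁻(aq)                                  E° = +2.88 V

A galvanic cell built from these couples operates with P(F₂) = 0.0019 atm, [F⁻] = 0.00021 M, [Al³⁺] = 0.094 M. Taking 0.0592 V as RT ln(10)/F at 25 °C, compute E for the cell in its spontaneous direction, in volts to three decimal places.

F₂/F⁻ is the cathode (higher E°), Al³⁺/Al the anode: E°cell = +2.88 − (-1.70) = +4.58 V, n = 6.
Overall: 3 F₂(g) + 2 Al(s) → 6 F⁻(aq) + 2 Al³⁺(aq)
Q = [F⁻]^6·[Al³⁺]^2 / (P(F₂)^3); log Q = -15.957.
E = E° − (0.0592/n) log Q = +4.58 − (0.0592/6)(-15.957) = +4.737 V.

+4.737 V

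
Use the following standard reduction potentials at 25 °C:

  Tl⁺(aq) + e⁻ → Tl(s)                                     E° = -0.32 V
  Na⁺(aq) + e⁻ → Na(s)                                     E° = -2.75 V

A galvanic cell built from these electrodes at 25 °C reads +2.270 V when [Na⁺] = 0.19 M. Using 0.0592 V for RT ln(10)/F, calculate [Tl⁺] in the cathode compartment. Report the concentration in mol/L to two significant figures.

Tl⁺/Tl is the cathode, Na⁺/Na the anode: E°cell = +2.43 V, n = 1.
Overall reaction: Tl⁺(aq) + Na(s) → Tl(s) + Na⁺(aq); Q = [Na⁺]^1/[Tl⁺]^1.
From E = E° − (0.0592/n) log Q: log Q = (E° − E)·n/0.0592 = (+2.43 − (+2.270))·1/0.0592 = 2.7027.
So 1·log[Tl⁺] = 1·log(0.19) − log Q = -0.7212 − (2.7027) = -3.4239; [Tl⁺] = 10^(-3.4239) ≈ 0.00038 M.

0.00038 M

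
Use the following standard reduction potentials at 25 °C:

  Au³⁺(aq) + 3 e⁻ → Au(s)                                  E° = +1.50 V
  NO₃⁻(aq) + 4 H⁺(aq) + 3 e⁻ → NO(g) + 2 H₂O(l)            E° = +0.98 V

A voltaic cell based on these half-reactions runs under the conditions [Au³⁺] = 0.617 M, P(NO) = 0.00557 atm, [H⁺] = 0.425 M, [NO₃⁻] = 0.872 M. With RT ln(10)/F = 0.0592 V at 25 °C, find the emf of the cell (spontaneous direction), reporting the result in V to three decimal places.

Au³⁺/Au is the cathode (higher E°), NO₃⁻/NO the anode: E°cell = +1.50 − (+0.98) = +0.52 V, n = 3.
Overall: Au³⁺(aq) + NO(g) + 2 H₂O(l) → Au(s) + NO₃⁻(aq) + 4 H⁺(aq)
Q = [NO₃⁻]·[H⁺]^4 / ([Au³⁺]·P(NO)); log Q = 0.918.
E = E° − (0.0592/n) log Q = +0.52 − (0.0592/3)(0.918) = +0.502 V.

+0.502 V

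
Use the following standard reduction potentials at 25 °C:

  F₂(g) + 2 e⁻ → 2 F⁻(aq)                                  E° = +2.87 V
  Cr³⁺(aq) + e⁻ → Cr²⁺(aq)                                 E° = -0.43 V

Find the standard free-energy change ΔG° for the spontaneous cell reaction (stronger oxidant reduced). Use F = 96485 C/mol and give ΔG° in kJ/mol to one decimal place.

F₂/F⁻ (E° = +2.87 V) is the cathode; Cr³⁺/Cr²⁺ (E° = -0.43 V) is the anode, so E°cell = +3.30 V.
Balancing electrons gives n = 2 (lcm of 2 and 1).
ΔG° = −nFE° = −(2)(96485)(+3.30) = -636,801 J = -636.8 kJ/mol.

-636.8 kJ/mol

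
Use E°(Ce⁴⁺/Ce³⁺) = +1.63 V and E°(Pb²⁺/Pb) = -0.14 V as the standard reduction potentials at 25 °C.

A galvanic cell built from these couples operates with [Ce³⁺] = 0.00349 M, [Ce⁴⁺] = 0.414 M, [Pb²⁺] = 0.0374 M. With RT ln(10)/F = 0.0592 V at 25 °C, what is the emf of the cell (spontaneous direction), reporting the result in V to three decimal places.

+1.935 V

Ce⁴⁺/Ce³⁺ is the cathode (higher E°), Pb²⁺/Pb the anode: E°cell = +1.63 − (-0.14) = +1.77 V, n = 2.
Overall: 2 Ce⁴⁺(aq) + Pb(s) → 2 Ce³⁺(aq) + Pb²⁺(aq)
Q = [Ce³⁺]^2·[Pb²⁺] / ([Ce⁴⁺]^2); log Q = -5.575.
E = E° − (0.0592/n) log Q = +1.77 − (0.0592/2)(-5.575) = +1.935 V.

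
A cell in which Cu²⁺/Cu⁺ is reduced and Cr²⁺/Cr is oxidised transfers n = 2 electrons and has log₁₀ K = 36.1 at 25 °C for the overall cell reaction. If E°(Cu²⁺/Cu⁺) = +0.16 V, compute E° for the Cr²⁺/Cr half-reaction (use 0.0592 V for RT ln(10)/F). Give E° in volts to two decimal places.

-0.91 V

E°cell = (0.0592/n)·log K = (0.0592/2)(36.1) = +1.069 V.
Since Cu²⁺/Cu⁺ is the cathode and Cr²⁺/Cr the anode, E°cell = E°(Cu²⁺/Cu⁺) − E°(Cr²⁺/Cr).
So E°(Cr²⁺/Cr) = E°(Cu²⁺/Cu⁺) − E°cell = (+0.16) − (+1.069) = -0.91 V.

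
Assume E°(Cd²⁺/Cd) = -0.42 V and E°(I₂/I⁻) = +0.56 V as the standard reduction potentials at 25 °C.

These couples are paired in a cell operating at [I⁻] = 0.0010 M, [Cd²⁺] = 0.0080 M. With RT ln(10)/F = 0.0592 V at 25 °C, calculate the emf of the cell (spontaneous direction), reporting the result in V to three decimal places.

+1.220 V

I₂/I⁻ is the cathode (higher E°), Cd²⁺/Cd the anode: E°cell = +0.56 − (-0.42) = +0.98 V, n = 2.
Overall: I₂(s) + Cd(s) → 2 I⁻(aq) + Cd²⁺(aq)
Q = [I⁻]^2·[Cd²⁺]; log Q = -8.097.
E = E° − (0.0592/n) log Q = +0.98 − (0.0592/2)(-8.097) = +1.220 V.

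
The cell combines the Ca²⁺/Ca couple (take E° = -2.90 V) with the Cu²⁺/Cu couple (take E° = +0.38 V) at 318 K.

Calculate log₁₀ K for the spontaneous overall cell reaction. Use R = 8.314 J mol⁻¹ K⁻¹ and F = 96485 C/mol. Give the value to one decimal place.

104.0

Cathode: Cu²⁺/Cu; anode: Ca²⁺/Ca. E°cell = (+0.38) − (-2.90) = +3.28 V, with n = 2.
ΔG° = −nFE° = −RT ln K, so ln K = nFE°/(RT) = (2)(96485)(+3.28) / ((8.314)(318)) = 239.401.
log₁₀ K = 239.401 / ln 10 = 104.0.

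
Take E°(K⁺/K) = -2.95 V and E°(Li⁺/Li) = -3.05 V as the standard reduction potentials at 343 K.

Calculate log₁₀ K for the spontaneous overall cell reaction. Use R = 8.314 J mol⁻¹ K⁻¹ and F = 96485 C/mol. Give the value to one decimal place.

1.5

Cathode: K⁺/K; anode: Li⁺/Li. E°cell = (-2.95) − (-3.05) = +0.10 V, with n = 1.
ΔG° = −nFE° = −RT ln K, so ln K = nFE°/(RT) = (1)(96485)(+0.10) / ((8.314)(343)) = 3.383.
log₁₀ K = 3.383 / ln 10 = 1.5.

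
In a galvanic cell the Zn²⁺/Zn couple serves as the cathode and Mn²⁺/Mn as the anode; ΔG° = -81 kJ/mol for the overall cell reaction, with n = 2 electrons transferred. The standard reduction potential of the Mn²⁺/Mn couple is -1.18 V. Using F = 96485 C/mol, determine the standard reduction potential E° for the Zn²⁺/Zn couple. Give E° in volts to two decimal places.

-0.76 V

E°cell = −ΔG°/(nF) = −(-81×10³)/((2)(96485)) = +0.420 V.
Since Zn²⁺/Zn is the cathode and Mn²⁺/Mn the anode, E°cell = E°(Zn²⁺/Zn) − E°(Mn²⁺/Mn).
So E°(Zn²⁺/Zn) = E°cell + E°(Mn²⁺/Mn) = +0.420 + (-1.18) = -0.76 V.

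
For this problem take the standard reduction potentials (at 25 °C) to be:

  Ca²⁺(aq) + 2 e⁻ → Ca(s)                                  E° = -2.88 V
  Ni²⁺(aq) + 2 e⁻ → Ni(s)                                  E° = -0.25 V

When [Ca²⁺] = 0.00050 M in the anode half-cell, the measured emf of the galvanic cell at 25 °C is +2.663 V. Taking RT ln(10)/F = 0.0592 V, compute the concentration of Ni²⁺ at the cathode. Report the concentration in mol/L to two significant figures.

Ni²⁺/Ni is the cathode, Ca²⁺/Ca the anode: E°cell = +2.63 V, n = 2.
Overall reaction: Ni²⁺(aq) + Ca(s) → Ni(s) + Ca²⁺(aq); Q = [Ca²⁺]^1/[Ni²⁺]^1.
From E = E° − (0.0592/n) log Q: log Q = (E° − E)·n/0.0592 = (+2.63 − (+2.663))·2/0.0592 = -1.1149.
So 1·log[Ni²⁺] = 1·log(0.0005) − log Q = -3.3010 − (-1.1149) = -2.1861; [Ni²⁺] = 10^(-2.1861) ≈ 0.0065 M.

0.0065 M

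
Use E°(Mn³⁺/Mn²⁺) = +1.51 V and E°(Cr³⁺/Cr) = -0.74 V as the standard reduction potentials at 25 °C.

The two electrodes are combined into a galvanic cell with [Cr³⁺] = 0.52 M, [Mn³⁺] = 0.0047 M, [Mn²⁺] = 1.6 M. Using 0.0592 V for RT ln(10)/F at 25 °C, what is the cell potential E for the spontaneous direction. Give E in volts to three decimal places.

+2.106 V

Mn³⁺/Mn²⁺ is the cathode (higher E°), Cr³⁺/Cr the anode: E°cell = +1.51 − (-0.74) = +2.25 V, n = 3.
Overall: 3 Mn³⁺(aq) + Cr(s) → 3 Mn²⁺(aq) + Cr³⁺(aq)
Q = [Mn²⁺]^3·[Cr³⁺] / ([Mn³⁺]^3); log Q = 7.312.
E = E° − (0.0592/n) log Q = +2.25 − (0.0592/3)(7.312) = +2.106 V.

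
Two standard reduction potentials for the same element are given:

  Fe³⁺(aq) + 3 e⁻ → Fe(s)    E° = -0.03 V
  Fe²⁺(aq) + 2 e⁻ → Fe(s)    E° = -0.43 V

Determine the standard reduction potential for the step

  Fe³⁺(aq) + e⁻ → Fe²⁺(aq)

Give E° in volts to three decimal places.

+0.770 V

Sequential free energies add, so n₃E°₃ = n₁E°₁ + n₂E°₂.
With n₃ = 3, and the known step contributing 2×(-0.43) V, the unknown satisfies 1·E° = 3×(-0.03) − 2×(-0.43) = +0.770.
E° = +0.770 / 1 = +0.770 V.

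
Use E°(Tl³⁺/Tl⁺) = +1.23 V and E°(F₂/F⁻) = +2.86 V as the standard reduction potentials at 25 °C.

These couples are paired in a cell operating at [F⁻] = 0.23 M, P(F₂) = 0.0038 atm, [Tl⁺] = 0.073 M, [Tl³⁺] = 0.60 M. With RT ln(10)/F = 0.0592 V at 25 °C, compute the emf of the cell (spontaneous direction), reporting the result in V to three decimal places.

+1.569 V

F₂/F⁻ is the cathode (higher E°), Tl³⁺/Tl⁺ the anode: E°cell = +2.86 − (+1.23) = +1.63 V, n = 2.
Overall: F₂(g) + Tl⁺(aq) → 2 F⁻(aq) + Tl³⁺(aq)
Q = [F⁻]^2·[Tl³⁺] / (P(F₂)·[Tl⁺]); log Q = 2.059.
E = E° − (0.0592/n) log Q = +1.63 − (0.0592/2)(2.059) = +1.569 V.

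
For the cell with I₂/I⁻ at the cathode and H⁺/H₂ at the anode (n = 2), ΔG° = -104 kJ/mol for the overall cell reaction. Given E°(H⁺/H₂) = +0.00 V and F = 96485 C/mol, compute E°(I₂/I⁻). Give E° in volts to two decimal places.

E°cell = −ΔG°/(nF) = −(-104×10³)/((2)(96485)) = +0.539 V.
Since I₂/I⁻ is the cathode and H⁺/H₂ the anode, E°cell = E°(I₂/I⁻) − E°(H⁺/H₂).
So E°(I₂/I⁻) = E°cell + E°(H⁺/H₂) = +0.539 + (+0.00) = +0.54 V.

+0.54 V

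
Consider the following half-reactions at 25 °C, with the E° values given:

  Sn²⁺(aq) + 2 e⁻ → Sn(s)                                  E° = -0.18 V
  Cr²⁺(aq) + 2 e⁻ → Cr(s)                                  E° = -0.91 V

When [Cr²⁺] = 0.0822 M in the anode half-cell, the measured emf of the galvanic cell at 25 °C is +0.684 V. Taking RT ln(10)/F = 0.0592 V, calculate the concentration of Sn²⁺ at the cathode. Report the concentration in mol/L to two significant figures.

Sn²⁺/Sn is the cathode, Cr²⁺/Cr the anode: E°cell = +0.73 V, n = 2.
Overall reaction: Sn²⁺(aq) + Cr(s) → Sn(s) + Cr²⁺(aq); Q = [Cr²⁺]^1/[Sn²⁺]^1.
From E = E° − (0.0592/n) log Q: log Q = (E° − E)·n/0.0592 = (+0.73 − (+0.684))·2/0.0592 = 1.5541.
So 1·log[Sn²⁺] = 1·log(0.0822) − log Q = -1.0851 − (1.5541) = -2.6392; [Sn²⁺] = 10^(-2.6392) ≈ 0.0023 M.

0.0023 M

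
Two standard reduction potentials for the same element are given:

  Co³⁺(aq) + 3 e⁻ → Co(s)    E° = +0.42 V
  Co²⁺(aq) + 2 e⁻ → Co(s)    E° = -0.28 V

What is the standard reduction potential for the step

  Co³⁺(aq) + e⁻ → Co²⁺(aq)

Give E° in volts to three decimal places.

+1.820 V

Sequential free energies add, so n₃E°₃ = n₁E°₁ + n₂E°₂.
With n₃ = 3, and the known step contributing 2×(-0.28) V, the unknown satisfies 1·E° = 3×(+0.42) − 2×(-0.28) = +1.820.
E° = +1.820 / 1 = +1.820 V.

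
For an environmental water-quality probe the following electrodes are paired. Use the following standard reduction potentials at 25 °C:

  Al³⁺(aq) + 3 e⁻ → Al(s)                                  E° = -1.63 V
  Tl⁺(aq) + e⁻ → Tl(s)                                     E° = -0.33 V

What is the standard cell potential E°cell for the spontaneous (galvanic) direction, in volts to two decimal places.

+1.30 V

The Tl⁺/Tl couple has the higher reduction potential, so it is the cathode; Al³⁺/Al is oxidised at the anode.
E°cell = E°(cathode) − E°(anode) = (-0.33) − (-1.63) = +1.30 V.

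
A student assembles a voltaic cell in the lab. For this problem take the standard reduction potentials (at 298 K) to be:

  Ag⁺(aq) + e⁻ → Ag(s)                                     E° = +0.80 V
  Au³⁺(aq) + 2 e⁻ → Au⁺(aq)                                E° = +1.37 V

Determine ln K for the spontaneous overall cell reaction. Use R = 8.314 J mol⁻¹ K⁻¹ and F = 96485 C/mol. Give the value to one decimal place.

Cathode: Au³⁺/Au⁺; anode: Ag⁺/Ag. E°cell = (+1.37) − (+0.80) = +0.57 V, with n = 2.
ΔG° = −nFE° = −RT ln K, so ln K = nFE°/(RT) = (2)(96485)(+0.57) / ((8.314)(298)) = 44.395.

44.4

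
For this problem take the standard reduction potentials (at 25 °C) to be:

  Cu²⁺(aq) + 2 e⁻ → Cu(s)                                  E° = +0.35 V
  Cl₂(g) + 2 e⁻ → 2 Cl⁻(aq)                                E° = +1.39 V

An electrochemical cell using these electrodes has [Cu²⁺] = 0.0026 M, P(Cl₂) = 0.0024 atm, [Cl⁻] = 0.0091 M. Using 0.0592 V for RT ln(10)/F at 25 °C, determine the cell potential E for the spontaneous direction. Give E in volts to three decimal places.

+1.160 V

Cl₂/Cl⁻ is the cathode (higher E°), Cu²⁺/Cu the anode: E°cell = +1.39 − (+0.35) = +1.04 V, n = 2.
Overall: Cl₂(g) + Cu(s) → 2 Cl⁻(aq) + Cu²⁺(aq)
Q = [Cl⁻]^2·[Cu²⁺] / (P(Cl₂)); log Q = -4.047.
E = E° − (0.0592/n) log Q = +1.04 − (0.0592/2)(-4.047) = +1.160 V.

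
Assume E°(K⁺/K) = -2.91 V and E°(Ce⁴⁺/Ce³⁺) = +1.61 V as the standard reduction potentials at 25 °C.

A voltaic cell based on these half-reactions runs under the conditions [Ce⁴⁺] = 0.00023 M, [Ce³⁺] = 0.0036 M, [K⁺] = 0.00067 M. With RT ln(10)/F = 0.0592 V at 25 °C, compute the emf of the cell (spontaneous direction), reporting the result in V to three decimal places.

Ce⁴⁺/Ce³⁺ is the cathode (higher E°), K⁺/K the anode: E°cell = +1.61 − (-2.91) = +4.52 V, n = 1.
Overall: Ce⁴⁺(aq) + K(s) → Ce³⁺(aq) + K⁺(aq)
Q = [Ce³⁺]·[K⁺] / ([Ce⁴⁺]); log Q = -1.979.
E = E° − (0.0592/n) log Q = +4.52 − (0.0592/1)(-1.979) = +4.637 V.

+4.637 V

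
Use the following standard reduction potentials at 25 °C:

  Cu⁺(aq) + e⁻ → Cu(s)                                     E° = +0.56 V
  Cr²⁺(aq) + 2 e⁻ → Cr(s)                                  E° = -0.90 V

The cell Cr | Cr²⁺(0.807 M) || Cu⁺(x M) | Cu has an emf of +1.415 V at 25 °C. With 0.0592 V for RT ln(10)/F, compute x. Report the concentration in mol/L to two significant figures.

0.16 M

Cu⁺/Cu is the cathode, Cr²⁺/Cr the anode: E°cell = +1.46 V, n = 2.
Overall reaction: 2 Cu⁺(aq) + Cr(s) → 2 Cu(s) + Cr²⁺(aq); Q = [Cr²⁺]^1/[Cu⁺]^2.
From E = E° − (0.0592/n) log Q: log Q = (E° − E)·n/0.0592 = (+1.46 − (+1.415))·2/0.0592 = 1.5203.
So 2·log[Cu⁺] = 1·log(0.807) − log Q = -0.0931 − (1.5203) = -1.6134; log[Cu⁺] = -1.6134 / 2 = -0.8067; [Cu⁺] = 10^(-0.8067) ≈ 0.16 M.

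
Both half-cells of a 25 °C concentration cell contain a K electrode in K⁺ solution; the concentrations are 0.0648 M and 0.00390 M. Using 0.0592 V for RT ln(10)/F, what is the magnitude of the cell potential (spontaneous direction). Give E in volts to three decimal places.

For a concentration cell E°cell = 0. The 0.0648 M side is the cathode (reduction is favoured where [K⁺] is higher).
With n = 1, E = −(0.0592/1) log([K⁺]ₐₙ/[K⁺]꜀ₐₜ) = −(0.0592/1) log(0.0039/0.0648) = −(0.0592/1)(-1.221) = +0.072 V.

+0.072 V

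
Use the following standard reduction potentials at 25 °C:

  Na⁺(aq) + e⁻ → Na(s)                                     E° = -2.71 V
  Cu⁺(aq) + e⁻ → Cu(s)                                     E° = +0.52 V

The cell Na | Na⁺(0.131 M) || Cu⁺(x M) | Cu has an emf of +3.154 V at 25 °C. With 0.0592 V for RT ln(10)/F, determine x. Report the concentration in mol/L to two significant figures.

Cu⁺/Cu is the cathode, Na⁺/Na the anode: E°cell = +3.23 V, n = 1.
Overall reaction: Cu⁺(aq) + Na(s) → Cu(s) + Na⁺(aq); Q = [Na⁺]^1/[Cu⁺]^1.
From E = E° − (0.0592/n) log Q: log Q = (E° − E)·n/0.0592 = (+3.23 − (+3.154))·1/0.0592 = 1.2838.
So 1·log[Cu⁺] = 1·log(0.131) − log Q = -0.8827 − (1.2838) = -2.1665; [Cu⁺] = 10^(-2.1665) ≈ 0.0068 M.

0.0068 M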